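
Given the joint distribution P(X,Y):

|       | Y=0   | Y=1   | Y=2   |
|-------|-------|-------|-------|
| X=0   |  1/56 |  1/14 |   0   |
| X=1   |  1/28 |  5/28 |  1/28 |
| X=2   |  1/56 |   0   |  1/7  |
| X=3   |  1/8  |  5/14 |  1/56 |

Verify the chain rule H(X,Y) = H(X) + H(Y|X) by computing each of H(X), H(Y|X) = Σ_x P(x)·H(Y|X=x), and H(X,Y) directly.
H(X) = 1.7351 bits, H(Y|X) = 0.9418 bits, H(X,Y) = 2.6768 bits

Marginal of X (row sums):
  P(X=0) = 1/56 + 1/14 + 0 = 5/56
  P(X=1) = 1/28 + 5/28 + 1/28 = 1/4
  P(X=2) = 1/56 + 0 + 1/7 = 9/56
  P(X=3) = 1/8 + 5/14 + 1/56 = 1/2
H(X) = -[(5/56)·log₂(5/56) + (1/4)·log₂(1/4) + (9/56)·log₂(9/56) + (1/2)·log₂(1/2)]
  = 0.31120 + 0.50000 + 0.42387 + 0.50000 = 1.7351 bits

H(Y|X) = Σ_x P(x)·H(Y|X=x):
  X=0: P(X=0) = 5/56, P(Y|X=0) = (1/5, 4/5, 0) → H(Y|X=0) = 0.72193
  X=1: P(X=1) = 1/4, P(Y|X=1) = (1/7, 5/7, 1/7) → H(Y|X=1) = 1.14883
  X=2: P(X=2) = 9/56, P(Y|X=2) = (1/9, 0, 8/9) → H(Y|X=2) = 0.50326
  X=3: P(X=3) = 1/2, P(Y|X=3) = (1/4, 5/7, 1/28) → H(Y|X=3) = 1.01842
H(Y|X) = (5/56)·0.72193 + (1/4)·1.14883 + (9/56)·0.50326 + (1/2)·1.01842 = 0.9418 bits

H(X,Y) = -Σ_{x,y} P(x,y) log₂ P(x,y). Per-cell terms -P(x,y)·log₂P(x,y):
  X=0: 0.10370, 0.27195, 0.00000
  X=1: 0.17169, 0.44383, 0.17169
  X=2: 0.10370, 0.00000, 0.40105
  X=3: 0.37500, 0.53051, 0.10370
  (cells with P = 0 contribute 0)
Sum of the 12 terms: H(X,Y) = 2.6768 bits

Chain rule check:
  H(X) + H(Y|X) = 1.7351 + 0.9418 = 2.6769 bits
  H(X,Y) = 2.6768 bits
✓ Chain rule verified (Δ = 0.0001 is 4-dp rounding noise: each of the three values was rounded independently).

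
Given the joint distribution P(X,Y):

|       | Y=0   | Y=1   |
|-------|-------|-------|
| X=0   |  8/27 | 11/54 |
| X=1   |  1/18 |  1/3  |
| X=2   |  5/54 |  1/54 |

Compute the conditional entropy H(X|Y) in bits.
1.1809 bits

H(X|Y) = H(X,Y) - H(Y)

H(X,Y) = -Σ_{x,y} P(x,y) log₂ P(x,y). Per-cell terms -P(x,y)·log₂P(x,y):
  X=0: 0.51997, 0.46759
  X=1: 0.23166, 0.52832
  X=2: 0.31787, 0.10657
Sum of the 6 terms: H(X,Y) = 2.1720 bits

Marginal of Y (column sums):
  P(Y=0) = 8/27 + 1/18 + 5/54 = 4/9
  P(Y=1) = 11/54 + 1/3 + 1/54 = 5/9
H(Y) = -[(4/9)·log₂(4/9) + (5/9)·log₂(5/9)]
  = 0.51997 + 0.47111 = 0.9911 bits

H(X|Y) = H(X,Y) - H(Y) = 2.1720 - 0.9911 = 1.1809 bits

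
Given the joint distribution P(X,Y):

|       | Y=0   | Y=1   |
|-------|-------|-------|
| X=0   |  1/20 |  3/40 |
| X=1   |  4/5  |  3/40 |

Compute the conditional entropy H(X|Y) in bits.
0.4243 bits

H(X|Y) = H(X,Y) - H(Y)

H(X,Y) = -Σ_{x,y} P(x,y) log₂ P(x,y). Per-cell terms -P(x,y)·log₂P(x,y):
  X=0: 0.21610, 0.28027
  X=1: 0.25754, 0.28027
Sum of the 4 terms: H(X,Y) = 1.03418 bits

Marginal of Y (column sums):
  P(Y=0) = 1/20 + 4/5 = 17/20
  P(Y=1) = 3/40 + 3/40 = 3/20
H(Y) = -[(17/20)·log₂(17/20) + (3/20)·log₂(3/20)]
  = 0.19930 + 0.41054 = 0.60984 bits

H(X|Y) = H(X,Y) - H(Y) = 1.03418 - 0.60984 = 0.4243 bits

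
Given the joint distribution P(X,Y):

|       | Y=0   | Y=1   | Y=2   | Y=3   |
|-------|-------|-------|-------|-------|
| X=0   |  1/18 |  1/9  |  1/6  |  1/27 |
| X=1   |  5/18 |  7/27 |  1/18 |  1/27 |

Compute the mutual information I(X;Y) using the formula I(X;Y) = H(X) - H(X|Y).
0.1535 bits

I(X;Y) = H(X) - H(X|Y)

Marginal of X (row sums):
  P(X=0) = 1/18 + 1/9 + 1/6 + 1/27 = 10/27
  P(X=1) = 5/18 + 7/27 + 1/18 + 1/27 = 17/27
H(X) = -[(10/27)·log₂(10/27) + (17/27)·log₂(17/27)]
  = 0.53073 + 0.42023 = 0.95096 bits

Marginal of Y (column sums):
  P(Y=0) = 1/18 + 5/18 = 1/3
  P(Y=1) = 1/9 + 7/27 = 10/27
  P(Y=2) = 1/6 + 1/18 = 2/9
  P(Y=3) = 1/27 + 1/27 = 2/27
H(X|Y) = Σ_y P(y)·H(X|Y=y):
  Y=0: P(Y=0) = 1/3, P(X|Y=0) = (1/6, 5/6) → H(X|Y=0) = 0.65002
  Y=1: P(Y=1) = 10/27, P(X|Y=1) = (3/10, 7/10) → H(X|Y=1) = 0.88129
  Y=2: P(Y=2) = 2/9, P(X|Y=2) = (3/4, 1/4) → H(X|Y=2) = 0.81128
  Y=3: P(Y=3) = 2/27, P(X|Y=3) = (1/2, 1/2) → H(X|Y=3) = 1.00000
H(X|Y) = (1/3)·0.65002 + (10/27)·0.88129 + (2/9)·0.81128 + (2/27)·1.00000 = 0.79744 bits

I(X;Y) = H(X) - H(X|Y) = 0.95096 - 0.79744 = 0.1535 bits

Cross-check via I(X;Y) = H(X) + H(Y) - H(X,Y): computing H(Y) from the column sums and H(X,Y) from the 8 cells in the same way gives H(Y) = 1.81939 bits and H(X,Y) = 2.61683 bits, so
I(X;Y) = 0.95096 + 1.81939 - 2.61683 = 0.1535 bits ✓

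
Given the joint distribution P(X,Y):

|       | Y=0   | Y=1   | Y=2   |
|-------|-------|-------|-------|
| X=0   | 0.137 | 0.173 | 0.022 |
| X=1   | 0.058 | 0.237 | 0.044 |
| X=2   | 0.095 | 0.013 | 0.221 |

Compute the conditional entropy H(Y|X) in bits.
1.1812 bits

H(Y|X) = H(X,Y) - H(X)

H(X,Y) = -Σ_{x,y} P(x,y) log₂ P(x,y). Per-cell terms -P(x,y)·log₂P(x,y):
  X=0: 0.392882, 0.437890, 0.121140
  X=1: 0.238253, 0.492259, 0.198280
  X=2: 0.322613, 0.081449, 0.481312
Sum of the 9 terms: H(X,Y) = 2.76608 bits

Marginal of X (row sums):
  P(X=0) = 0.137 + 0.173 + 0.022 = 0.332
  P(X=1) = 0.058 + 0.237 + 0.044 = 0.339
  P(X=2) = 0.095 + 0.013 + 0.221 = 0.329
H(X) = -[0.332·log₂(0.332) + 0.339·log₂(0.339) + 0.329·log₂(0.329)]
  = 0.528127 + 0.529058 + 0.527664 = 1.58485 bits

H(Y|X) = H(X,Y) - H(X) = 2.76608 - 1.58485 = 1.1812 bits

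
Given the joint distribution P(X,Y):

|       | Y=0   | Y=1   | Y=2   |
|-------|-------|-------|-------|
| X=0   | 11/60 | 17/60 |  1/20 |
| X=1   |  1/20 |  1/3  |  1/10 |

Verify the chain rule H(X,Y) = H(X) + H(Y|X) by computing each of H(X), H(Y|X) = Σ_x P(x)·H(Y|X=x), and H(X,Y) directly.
H(X) = 0.9992 bits, H(Y|X) = 1.2577 bits, H(X,Y) = 2.2569 bits

Marginal of X (row sums):
  P(X=0) = 11/60 + 17/60 + 1/20 = 31/60
  P(X=1) = 1/20 + 1/3 + 1/10 = 29/60
H(X) = -[(31/60)·log₂(31/60) + (29/60)·log₂(29/60)]
  = 0.49223 + 0.50697 = 0.9992 bits

H(Y|X) = Σ_x P(x)·H(Y|X=x):
  X=0: P(X=0) = 31/60, P(Y|X=0) = (11/31, 17/31, 3/31) → H(Y|X=0) = 1.33176
  X=1: P(X=1) = 29/60, P(Y|X=1) = (3/29, 20/29, 6/29) → H(Y|X=1) = 1.17856
H(Y|X) = (31/60)·1.33176 + (29/60)·1.17856 = 1.2577 bits

H(X,Y) = -Σ_{x,y} P(x,y) log₂ P(x,y). Per-cell terms -P(x,y)·log₂P(x,y):
  X=0: 0.44870, 0.51550, 0.21610
  X=1: 0.21610, 0.52832, 0.33219
Sum of the 6 terms: H(X,Y) = 2.2569 bits

Chain rule check:
  H(X) + H(Y|X) = 0.9992 + 1.2577 = 2.2569 bits
  H(X,Y) = 2.2569 bits
✓ Chain rule verified.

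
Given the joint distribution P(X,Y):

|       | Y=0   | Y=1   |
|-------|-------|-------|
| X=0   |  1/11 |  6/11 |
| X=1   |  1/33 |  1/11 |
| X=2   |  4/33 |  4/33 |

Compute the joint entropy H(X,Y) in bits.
1.9969 bits

H(X,Y) = -Σ_{x,y} P(x,y) log₂ P(x,y). Per-cell terms -P(x,y)·log₂P(x,y):
  X=0: 0.3145, 0.4770
  X=1: 0.1529, 0.3145
  X=2: 0.3690, 0.3690
Sum of the 6 terms: H(X,Y) = 1.9969 bits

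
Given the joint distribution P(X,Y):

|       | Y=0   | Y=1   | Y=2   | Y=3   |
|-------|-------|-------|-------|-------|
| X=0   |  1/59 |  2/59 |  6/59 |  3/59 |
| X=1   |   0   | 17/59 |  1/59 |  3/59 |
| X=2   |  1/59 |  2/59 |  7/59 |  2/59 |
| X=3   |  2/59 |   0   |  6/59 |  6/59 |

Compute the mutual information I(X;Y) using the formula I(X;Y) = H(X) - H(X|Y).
0.4863 bits

I(X;Y) = H(X) - H(X|Y)

Marginal of X (row sums):
  P(X=0) = 1/59 + 2/59 + 6/59 + 3/59 = 12/59
  P(X=1) = 0 + 17/59 + 1/59 + 3/59 = 21/59
  P(X=2) = 1/59 + 2/59 + 7/59 + 2/59 = 12/59
  P(X=3) = 2/59 + 0 + 6/59 + 6/59 = 14/59
H(X) = -[(12/59)·log₂(12/59) + (21/59)·log₂(21/59) + (12/59)·log₂(12/59) + (14/59)·log₂(14/59)]
  = 0.4673 + 0.5305 + 0.4673 + 0.4924 = 1.9575 bits

Marginal of Y (column sums):
  P(Y=0) = 1/59 + 0 + 1/59 + 2/59 = 4/59
  P(Y=1) = 2/59 + 17/59 + 2/59 + 0 = 21/59
  P(Y=2) = 6/59 + 1/59 + 7/59 + 6/59 = 20/59
  P(Y=3) = 3/59 + 3/59 + 2/59 + 6/59 = 14/59
H(X|Y) = Σ_y P(y)·H(X|Y=y):
  Y=0: P(Y=0) = 4/59, P(X|Y=0) = (1/4, 0, 1/4, 1/2) → H(X|Y=0) = 1.5000
  Y=1: P(Y=1) = 21/59, P(X|Y=1) = (2/21, 17/21, 2/21, 0) → H(X|Y=1) = 0.8929
  Y=2: P(Y=2) = 20/59, P(X|Y=2) = (3/10, 1/20, 7/20, 3/10) → H(X|Y=2) = 1.7884
  Y=3: P(Y=3) = 14/59, P(X|Y=3) = (3/14, 3/14, 1/7, 3/7) → H(X|Y=3) = 1.8774
H(X|Y) = (4/59)·1.5000 + (21/59)·0.8929 + (20/59)·1.7884 + (14/59)·1.8774 = 1.4712 bits

I(X;Y) = H(X) - H(X|Y) = 1.9575 - 1.4712 = 0.4863 bits

Cross-check via I(X;Y) = H(X) + H(Y) - H(X,Y): computing H(Y) from the column sums and H(X,Y) from the 16 cells in the same way gives H(Y) = 1.8152 bits and H(X,Y) = 3.2864 bits, so
I(X;Y) = 1.9575 + 1.8152 - 3.2864 = 0.4863 bits ✓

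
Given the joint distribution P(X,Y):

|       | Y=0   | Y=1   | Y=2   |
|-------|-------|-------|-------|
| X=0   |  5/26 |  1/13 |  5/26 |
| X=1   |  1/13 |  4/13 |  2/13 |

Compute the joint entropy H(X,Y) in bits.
2.4228 bits

H(X,Y) = -Σ_{x,y} P(x,y) log₂ P(x,y). Per-cell terms -P(x,y)·log₂P(x,y):
  X=0: 0.45741, 0.28465, 0.45741
  X=1: 0.28465, 0.52321, 0.41545
Sum of the 6 terms: H(X,Y) = 2.4228 bits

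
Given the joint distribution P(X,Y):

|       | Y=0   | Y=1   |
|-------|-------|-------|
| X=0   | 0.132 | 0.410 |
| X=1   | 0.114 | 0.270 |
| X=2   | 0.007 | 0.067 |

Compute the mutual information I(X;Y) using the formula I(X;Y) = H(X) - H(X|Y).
0.0116 bits

I(X;Y) = H(X) - H(X|Y)

Marginal of X (row sums):
  P(X=0) = 0.132 + 0.410 = 0.542
  P(X=1) = 0.114 + 0.270 = 0.384
  P(X=2) = 0.007 + 0.067 = 0.074
H(X) = -[0.542·log₂(0.542) + 0.384·log₂(0.384) + 0.074·log₂(0.074)]
  = 0.478930 + 0.530236 + 0.277968 = 1.28713 bits

Marginal of Y (column sums):
  P(Y=0) = 0.132 + 0.114 + 0.007 = 0.253
  P(Y=1) = 0.410 + 0.270 + 0.067 = 0.747
H(X|Y) = Σ_y P(y)·H(X|Y=y):
  Y=0: P(Y=0) = 0.253, P(X|Y=0) = (12/23, 114/253, 7/253) → H(X|Y=0) = 1.151132
  Y=1: P(Y=1) = 0.747, P(X|Y=1) = (410/747, 30/83, 67/747) → H(X|Y=1) = 1.317715
H(X|Y) = 0.253·1.151132 + 0.747·1.317715 = 1.27557 bits

I(X;Y) = H(X) - H(X|Y) = 1.28713 - 1.27557 = 0.0116 bits

Cross-check via I(X;Y) = H(X) + H(Y) - H(X,Y): computing H(Y) from the column sums and H(X,Y) from the 6 cells in the same way gives H(Y) = 0.81600 bits and H(X,Y) = 2.09157 bits, so
I(X;Y) = 1.28713 + 0.81600 - 2.09157 = 0.0116 bits ✓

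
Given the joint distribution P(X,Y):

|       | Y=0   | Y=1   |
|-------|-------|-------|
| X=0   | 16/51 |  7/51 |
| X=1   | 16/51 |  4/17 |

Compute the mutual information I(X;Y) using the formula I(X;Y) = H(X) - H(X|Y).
0.0119 bits

I(X;Y) = H(X) - H(X|Y)

Marginal of X (row sums):
  P(X=0) = 16/51 + 7/51 = 23/51
  P(X=1) = 16/51 + 4/17 = 28/51
H(X) = -[(23/51)·log₂(23/51) + (28/51)·log₂(28/51)]
  = 0.518115 + 0.474941 = 0.99306 bits

Marginal of Y (column sums):
  P(Y=0) = 16/51 + 16/51 = 32/51
  P(Y=1) = 7/51 + 4/17 = 19/51
H(X|Y) = Σ_y P(y)·H(X|Y=y):
  Y=0: P(Y=0) = 32/51, P(X|Y=0) = (1/2, 1/2) → H(X|Y=0) = 1.000000
  Y=1: P(Y=1) = 19/51, P(X|Y=1) = (7/19, 12/19) → H(X|Y=1) = 0.949452
H(X|Y) = (32/51)·1.000000 + (19/51)·0.949452 = 0.98117 bits

I(X;Y) = H(X) - H(X|Y) = 0.99306 - 0.98117 = 0.0119 bits

Cross-check via I(X;Y) = H(X) + H(Y) - H(X,Y): computing H(Y) from the column sums and H(X,Y) from the 4 cells in the same way gives H(Y) = 0.95261 bits and H(X,Y) = 1.93378 bits, so
I(X;Y) = 0.99306 + 0.95261 - 1.93378 = 0.0119 bits ✓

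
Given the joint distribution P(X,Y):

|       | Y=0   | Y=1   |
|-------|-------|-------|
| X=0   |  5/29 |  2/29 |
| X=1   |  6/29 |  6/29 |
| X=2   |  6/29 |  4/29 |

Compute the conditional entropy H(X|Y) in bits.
1.5299 bits

H(X|Y) = H(X,Y) - H(Y)

H(X,Y) = -Σ_{x,y} P(x,y) log₂ P(x,y). Per-cell terms -P(x,y)·log₂P(x,y):
  X=0: 0.43725, 0.26607
  X=1: 0.47028, 0.47028
  X=2: 0.47028, 0.39420
Sum of the 6 terms: H(X,Y) = 2.50836 bits

Marginal of Y (column sums):
  P(Y=0) = 5/29 + 6/29 + 6/29 = 17/29
  P(Y=1) = 2/29 + 6/29 + 4/29 = 12/29
H(Y) = -[(17/29)·log₂(17/29) + (12/29)·log₂(12/29)]
  = 0.45168 + 0.52677 = 0.97845 bits

H(X|Y) = H(X,Y) - H(Y) = 2.50836 - 0.97845 = 1.5299 bits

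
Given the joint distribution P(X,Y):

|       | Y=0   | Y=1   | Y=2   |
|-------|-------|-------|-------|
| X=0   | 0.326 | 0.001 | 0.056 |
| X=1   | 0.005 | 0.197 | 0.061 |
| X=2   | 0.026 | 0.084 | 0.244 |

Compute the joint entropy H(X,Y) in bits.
2.4497 bits

H(X,Y) = -Σ_{x,y} P(x,y) log₂ P(x,y). Per-cell terms -P(x,y)·log₂P(x,y):
  X=0: 0.52716, 0.00997, 0.23287
  X=1: 0.03822, 0.46172, 0.24614
  X=2: 0.13690, 0.30017, 0.49655
Sum of the 9 terms: H(X,Y) = 2.4497 bits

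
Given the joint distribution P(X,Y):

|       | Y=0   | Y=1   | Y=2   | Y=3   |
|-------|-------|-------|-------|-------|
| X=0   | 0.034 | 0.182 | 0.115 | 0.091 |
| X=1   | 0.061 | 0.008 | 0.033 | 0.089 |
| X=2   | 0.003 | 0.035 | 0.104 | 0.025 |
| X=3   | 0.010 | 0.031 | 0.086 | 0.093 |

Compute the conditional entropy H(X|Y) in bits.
1.6741 bits

H(X|Y) = H(X,Y) - H(Y)

H(X,Y) = -Σ_{x,y} P(x,y) log₂ P(x,y). Per-cell terms -P(x,y)·log₂P(x,y):
  X=0: 0.1659, 0.4474, 0.3588, 0.3147
  X=1: 0.2461, 0.0557, 0.1624, 0.3106
  X=2: 0.0251, 0.1693, 0.3396, 0.1330
  X=3: 0.0664, 0.1554, 0.3044, 0.3187
Sum of the 16 terms: H(X,Y) = 3.5735 bits

Marginal of Y (column sums):
  P(Y=0) = 0.034 + 0.061 + 0.003 + 0.010 = 0.108
  P(Y=1) = 0.182 + 0.008 + 0.035 + 0.031 = 0.256
  P(Y=2) = 0.115 + 0.033 + 0.104 + 0.086 = 0.338
  P(Y=3) = 0.091 + 0.089 + 0.025 + 0.093 = 0.298
H(Y) = -[0.108·log₂(0.108) + 0.256·log₂(0.256) + 0.338·log₂(0.338) + 0.298·log₂(0.298)]
  = 0.3468 + 0.5032 + 0.5289 + 0.5205 = 1.8994 bits

H(X|Y) = H(X,Y) - H(Y) = 3.5735 - 1.8994 = 1.6741 bits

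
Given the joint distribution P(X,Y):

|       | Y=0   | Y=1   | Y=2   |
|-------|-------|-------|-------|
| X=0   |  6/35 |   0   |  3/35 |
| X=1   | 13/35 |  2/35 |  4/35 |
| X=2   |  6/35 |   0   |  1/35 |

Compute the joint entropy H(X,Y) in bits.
2.4470 bits

H(X,Y) = -Σ_{x,y} P(x,y) log₂ P(x,y). Per-cell terms -P(x,y)·log₂P(x,y):
  X=0: 0.43617, 0.00000, 0.30380
  X=1: 0.53071, 0.23596, 0.35763
  X=2: 0.43617, 0.00000, 0.14655
  (cells with P = 0 contribute 0)
Sum of the 9 terms: H(X,Y) = 2.4470 bits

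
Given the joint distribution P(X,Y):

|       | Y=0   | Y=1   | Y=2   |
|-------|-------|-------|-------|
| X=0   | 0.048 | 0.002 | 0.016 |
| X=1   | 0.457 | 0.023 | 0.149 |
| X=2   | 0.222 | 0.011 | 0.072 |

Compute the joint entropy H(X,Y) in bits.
2.2013 bits

H(X,Y) = -Σ_{x,y} P(x,y) log₂ P(x,y). Per-cell terms -P(x,y)·log₂P(x,y):
  X=0: 0.2103, 0.0179, 0.0955
  X=1: 0.5163, 0.1252, 0.4092
  X=2: 0.4820, 0.0716, 0.2733
Sum of the 9 terms: H(X,Y) = 2.2013 bits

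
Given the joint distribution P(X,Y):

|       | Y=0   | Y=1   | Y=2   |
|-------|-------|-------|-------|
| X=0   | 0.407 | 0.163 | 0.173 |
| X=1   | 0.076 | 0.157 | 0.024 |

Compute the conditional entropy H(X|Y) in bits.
0.7285 bits

H(X|Y) = H(X,Y) - H(Y)

H(X,Y) = -Σ_{x,y} P(x,y) log₂ P(x,y). Per-cell terms -P(x,y)·log₂P(x,y):
  X=0: 0.52784, 0.42658, 0.43789
  X=1: 0.28256, 0.41937, 0.12914
Sum of the 6 terms: H(X,Y) = 2.22338 bits

Marginal of Y (column sums):
  P(Y=0) = 0.407 + 0.076 = 0.483
  P(Y=1) = 0.163 + 0.157 = 0.320
  P(Y=2) = 0.173 + 0.024 = 0.197
H(Y) = -[0.483·log₂(0.483) + 0.320·log₂(0.320) + 0.197·log₂(0.197)]
  = 0.50710 + 0.52603 + 0.46172 = 1.49485 bits

H(X|Y) = H(X,Y) - H(Y) = 2.22338 - 1.49485 = 0.7285 bits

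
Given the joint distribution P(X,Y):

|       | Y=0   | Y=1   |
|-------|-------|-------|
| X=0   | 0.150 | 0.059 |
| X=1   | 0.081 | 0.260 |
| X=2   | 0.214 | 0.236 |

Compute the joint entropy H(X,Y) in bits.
2.4181 bits

H(X,Y) = -Σ_{x,y} P(x,y) log₂ P(x,y). Per-cell terms -P(x,y)·log₂P(x,y):
  X=0: 0.41054, 0.24091
  X=1: 0.29370, 0.50529
  X=2: 0.47600, 0.49162
Sum of the 6 terms: H(X,Y) = 2.4181 bits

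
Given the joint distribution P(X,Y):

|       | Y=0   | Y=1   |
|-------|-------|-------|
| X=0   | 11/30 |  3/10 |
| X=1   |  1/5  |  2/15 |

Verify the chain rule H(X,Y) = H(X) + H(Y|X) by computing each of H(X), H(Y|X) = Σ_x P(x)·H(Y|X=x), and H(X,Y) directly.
H(X) = 0.9183 bits, H(Y|X) = 0.9855 bits, H(X,Y) = 1.9038 bits

Marginal of X (row sums):
  P(X=0) = 11/30 + 3/10 = 2/3
  P(X=1) = 1/5 + 2/15 = 1/3
H(X) = -[(2/3)·log₂(2/3) + (1/3)·log₂(1/3)]
  = 0.3900 + 0.5283 = 0.9183 bits

H(Y|X) = Σ_x P(x)·H(Y|X=x):
  X=0: P(X=0) = 2/3, P(Y|X=0) = (11/20, 9/20) → H(Y|X=0) = 0.9928
  X=1: P(X=1) = 1/3, P(Y|X=1) = (3/5, 2/5) → H(Y|X=1) = 0.9710
H(Y|X) = (2/3)·0.9928 + (1/3)·0.9710 = 0.9855 bits

H(X,Y) = -Σ_{x,y} P(x,y) log₂ P(x,y). Per-cell terms -P(x,y)·log₂P(x,y):
  X=0: 0.5307, 0.5211
  X=1: 0.4644, 0.3876
Sum of the 4 terms: H(X,Y) = 1.9038 bits

Chain rule check:
  H(X) + H(Y|X) = 0.9183 + 0.9855 = 1.9038 bits
  H(X,Y) = 1.9038 bits
✓ Chain rule verified.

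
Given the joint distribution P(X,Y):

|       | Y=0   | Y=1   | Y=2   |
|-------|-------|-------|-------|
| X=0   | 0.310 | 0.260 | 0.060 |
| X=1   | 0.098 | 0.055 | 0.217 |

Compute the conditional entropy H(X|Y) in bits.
0.7438 bits

H(X|Y) = H(X,Y) - H(Y)

H(X,Y) = -Σ_{x,y} P(x,y) log₂ P(x,y). Per-cell terms -P(x,y)·log₂P(x,y):
  X=0: 0.52379, 0.50529, 0.24353
  X=1: 0.32841, 0.23014, 0.47832
Sum of the 6 terms: H(X,Y) = 2.3095 bits

Marginal of Y (column sums):
  P(Y=0) = 0.310 + 0.098 = 0.408
  P(Y=1) = 0.260 + 0.055 = 0.315
  P(Y=2) = 0.060 + 0.217 = 0.277
H(Y) = -[0.408·log₂(0.408) + 0.315·log₂(0.315) + 0.277·log₂(0.277)]
  = 0.52769 + 0.52497 + 0.51302 = 1.5657 bits

H(X|Y) = H(X,Y) - H(Y) = 2.3095 - 1.5657 = 0.7438 bits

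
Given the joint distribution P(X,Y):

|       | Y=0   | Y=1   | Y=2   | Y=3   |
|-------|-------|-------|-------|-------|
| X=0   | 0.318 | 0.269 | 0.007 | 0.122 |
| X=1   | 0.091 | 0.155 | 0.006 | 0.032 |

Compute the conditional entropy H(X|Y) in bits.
0.8409 bits

H(X|Y) = H(X,Y) - H(Y)

H(X,Y) = -Σ_{x,y} P(x,y) log₂ P(x,y). Per-cell terms -P(x,y)·log₂P(x,y):
  X=0: 0.5256226, 0.5095726, 0.0501090, 0.3702757
  X=1: 0.3146771, 0.4168973, 0.0442849, 0.1589051
Sum of the 8 terms: H(X,Y) = 2.390344 bits

Marginal of Y (column sums):
  P(Y=0) = 0.318 + 0.091 = 0.409
  P(Y=1) = 0.269 + 0.155 = 0.424
  P(Y=2) = 0.007 + 0.006 = 0.013
  P(Y=3) = 0.122 + 0.032 = 0.154
H(Y) = -[0.409·log₂(0.409) + 0.424·log₂(0.424) + 0.013·log₂(0.013) + 0.154·log₂(0.154)]
  = 0.5275393 + 0.5248543 + 0.0814495 + 0.4156457 = 1.549489 bits

H(X|Y) = H(X,Y) - H(Y) = 2.390344 - 1.549489 = 0.8409 bits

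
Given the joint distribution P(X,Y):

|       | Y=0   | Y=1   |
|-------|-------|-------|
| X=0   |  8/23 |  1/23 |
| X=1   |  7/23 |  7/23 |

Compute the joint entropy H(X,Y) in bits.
1.7713 bits

H(X,Y) = -Σ_{x,y} P(x,y) log₂ P(x,y). Per-cell terms -P(x,y)·log₂P(x,y):
  X=0: 0.529935, 0.196677
  X=1: 0.522324, 0.522324
Sum of the 4 terms: H(X,Y) = 1.7713 bits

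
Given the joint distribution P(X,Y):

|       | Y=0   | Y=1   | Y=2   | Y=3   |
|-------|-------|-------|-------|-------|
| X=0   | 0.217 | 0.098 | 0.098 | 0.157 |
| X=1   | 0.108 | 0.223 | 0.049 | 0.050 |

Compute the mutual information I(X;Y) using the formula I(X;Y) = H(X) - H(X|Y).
0.1027 bits

I(X;Y) = H(X) - H(X|Y)

Marginal of X (row sums):
  P(X=0) = 0.217 + 0.098 + 0.098 + 0.157 = 0.570
  P(X=1) = 0.108 + 0.223 + 0.049 + 0.050 = 0.430
H(X) = -[0.570·log₂(0.570) + 0.430·log₂(0.430)]
  = 0.46225 + 0.52356 = 0.9858 bits

Marginal of Y (column sums):
  P(Y=0) = 0.217 + 0.108 = 0.325
  P(Y=1) = 0.098 + 0.223 = 0.321
  P(Y=2) = 0.098 + 0.049 = 0.147
  P(Y=3) = 0.157 + 0.050 = 0.207
H(X|Y) = Σ_y P(y)·H(X|Y=y):
  Y=0: P(Y=0) = 0.325, P(X|Y=0) = (217/325, 108/325) → H(X|Y=0) = 0.91727
  Y=1: P(Y=1) = 0.321, P(X|Y=1) = (98/321, 223/321) → H(X|Y=1) = 0.88767
  Y=2: P(Y=2) = 0.147, P(X|Y=2) = (2/3, 1/3) → H(X|Y=2) = 0.91830
  Y=3: P(Y=3) = 0.207, P(X|Y=3) = (157/207, 50/207) → H(X|Y=3) = 0.79760
H(X|Y) = 0.325·0.91727 + 0.321·0.88767 + 0.147·0.91830 + 0.207·0.79760 = 0.8831 bits

I(X;Y) = H(X) - H(X|Y) = 0.9858 - 0.8831 = 0.1027 bits

Cross-check via I(X;Y) = H(X) + H(Y) - H(X,Y): computing H(Y) from the column sums and H(X,Y) from the 8 cells in the same way gives H(Y) = 1.9302 bits and H(X,Y) = 2.8133 bits, so
I(X;Y) = 0.9858 + 1.9302 - 2.8133 = 0.1027 bits ✓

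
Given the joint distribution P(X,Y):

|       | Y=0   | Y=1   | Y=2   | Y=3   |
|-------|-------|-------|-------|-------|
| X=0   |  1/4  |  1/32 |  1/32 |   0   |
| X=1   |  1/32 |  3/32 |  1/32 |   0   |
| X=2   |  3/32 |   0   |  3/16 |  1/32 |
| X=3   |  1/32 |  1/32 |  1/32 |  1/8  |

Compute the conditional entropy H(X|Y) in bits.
1.3386 bits

H(X|Y) = H(X,Y) - H(Y)

H(X,Y) = -Σ_{x,y} P(x,y) log₂ P(x,y). Per-cell terms -P(x,y)·log₂P(x,y):
  X=0: 0.500000, 0.156250, 0.156250, 0.000000
  X=1: 0.156250, 0.320160, 0.156250, 0.000000
  X=2: 0.320160, 0.000000, 0.452820, 0.156250
  X=3: 0.156250, 0.156250, 0.156250, 0.375000
  (cells with P = 0 contribute 0)
Sum of the 16 terms: H(X,Y) = 3.21814 bits

Marginal of Y (column sums):
  P(Y=0) = 1/4 + 1/32 + 3/32 + 1/32 = 13/32
  P(Y=1) = 1/32 + 3/32 + 0 + 1/32 = 5/32
  P(Y=2) = 1/32 + 1/32 + 3/16 + 1/32 = 9/32
  P(Y=3) = 0 + 0 + 1/32 + 1/8 = 5/32
H(Y) = -[(13/32)·log₂(13/32) + (5/32)·log₂(5/32) + (9/32)·log₂(9/32) + (5/32)·log₂(5/32)]
  = 0.527946 + 0.418449 + 0.514709 + 0.418449 = 1.87955 bits

H(X|Y) = H(X,Y) - H(Y) = 3.21814 - 1.87955 = 1.3386 bits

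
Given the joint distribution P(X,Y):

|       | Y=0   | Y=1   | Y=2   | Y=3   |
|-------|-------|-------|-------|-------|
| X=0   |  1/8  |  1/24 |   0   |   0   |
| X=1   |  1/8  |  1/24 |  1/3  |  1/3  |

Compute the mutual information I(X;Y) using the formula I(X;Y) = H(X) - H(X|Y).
0.3167 bits

I(X;Y) = H(X) - H(X|Y)

Marginal of X (row sums):
  P(X=0) = 1/8 + 1/24 + 0 + 0 = 1/6
  P(X=1) = 1/8 + 1/24 + 1/3 + 1/3 = 5/6
H(X) = -[(1/6)·log₂(1/6) + (5/6)·log₂(5/6)]
  = 0.4308 + 0.2192 = 0.6500 bits

Marginal of Y (column sums):
  P(Y=0) = 1/8 + 1/8 = 1/4
  P(Y=1) = 1/24 + 1/24 = 1/12
  P(Y=2) = 0 + 1/3 = 1/3
  P(Y=3) = 0 + 1/3 = 1/3
H(X|Y) = Σ_y P(y)·H(X|Y=y):
  Y=0: P(Y=0) = 1/4, P(X|Y=0) = (1/2, 1/2) → H(X|Y=0) = 1.0000
  Y=1: P(Y=1) = 1/12, P(X|Y=1) = (1/2, 1/2) → H(X|Y=1) = 1.0000
  Y=2: P(Y=2) = 1/3, P(X|Y=2) = (0, 1) → H(X|Y=2) = 0.0000
  Y=3: P(Y=3) = 1/3, P(X|Y=3) = (0, 1) → H(X|Y=3) = 0.0000
H(X|Y) = (1/4)·1.0000 + (1/12)·1.0000 + (1/3)·0.0000 + (1/3)·0.0000 = 0.3333 bits

I(X;Y) = H(X) - H(X|Y) = 0.6500 - 0.3333 = 0.3167 bits

Cross-check via I(X;Y) = H(X) + H(Y) - H(X,Y): computing H(Y) from the column sums and H(X,Y) from the 8 cells in the same way gives H(Y) = 1.8554 bits and H(X,Y) = 2.1887 bits, so
I(X;Y) = 0.6500 + 1.8554 - 2.1887 = 0.3167 bits ✓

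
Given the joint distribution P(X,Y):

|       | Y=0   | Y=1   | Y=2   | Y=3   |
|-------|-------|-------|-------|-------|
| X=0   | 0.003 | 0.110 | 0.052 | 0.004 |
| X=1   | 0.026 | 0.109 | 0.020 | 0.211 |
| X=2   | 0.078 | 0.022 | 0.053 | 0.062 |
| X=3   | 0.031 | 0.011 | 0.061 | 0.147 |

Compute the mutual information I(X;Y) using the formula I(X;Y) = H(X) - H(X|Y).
0.3503 bits

I(X;Y) = H(X) - H(X|Y)

Marginal of X (row sums):
  P(X=0) = 0.003 + 0.110 + 0.052 + 0.004 = 0.169
  P(X=1) = 0.026 + 0.109 + 0.020 + 0.211 = 0.366
  P(X=2) = 0.078 + 0.022 + 0.053 + 0.062 = 0.215
  P(X=3) = 0.031 + 0.011 + 0.061 + 0.147 = 0.250
H(X) = -[0.169·log₂(0.169) + 0.366·log₂(0.366) + 0.215·log₂(0.215) + 0.250·log₂(0.250)]
  = 0.43347 + 0.53073 + 0.47678 + 0.50000 = 1.94098 bits

Marginal of Y (column sums):
  P(Y=0) = 0.003 + 0.026 + 0.078 + 0.031 = 0.138
  P(Y=1) = 0.110 + 0.109 + 0.022 + 0.011 = 0.252
  P(Y=2) = 0.052 + 0.020 + 0.053 + 0.061 = 0.186
  P(Y=3) = 0.004 + 0.211 + 0.062 + 0.147 = 0.424
H(X|Y) = Σ_y P(y)·H(X|Y=y):
  Y=0: P(Y=0) = 0.138, P(X|Y=0) = (1/46, 13/69, 13/23, 31/138) → H(X|Y=0) = 1.52296
  Y=1: P(Y=1) = 0.252, P(X|Y=1) = (55/126, 109/252, 11/126, 11/252) → H(X|Y=1) = 1.54933
  Y=2: P(Y=2) = 0.186, P(X|Y=2) = (26/93, 10/93, 53/186, 61/186) → H(X|Y=2) = 1.90359
  Y=3: P(Y=3) = 0.424, P(X|Y=3) = (1/106, 211/424, 31/212, 147/424) → H(X|Y=3) = 1.49994
H(X|Y) = 0.138·1.52296 + 0.252·1.54933 + 0.186·1.90359 + 0.424·1.49994 = 1.59064 bits

I(X;Y) = H(X) - H(X|Y) = 1.94098 - 1.59064 = 0.3503 bits

Cross-check via I(X;Y) = H(X) + H(Y) - H(X,Y): computing H(Y) from the column sums and H(X,Y) from the 16 cells in the same way gives H(Y) = 1.87161 bits and H(X,Y) = 3.46225 bits, so
I(X;Y) = 1.94098 + 1.87161 - 3.46225 = 0.3503 bits ✓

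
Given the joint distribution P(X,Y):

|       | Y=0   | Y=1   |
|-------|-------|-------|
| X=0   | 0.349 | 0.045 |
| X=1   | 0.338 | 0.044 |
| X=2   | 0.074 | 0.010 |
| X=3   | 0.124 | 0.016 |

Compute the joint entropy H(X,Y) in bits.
2.2719 bits

H(X,Y) = -Σ_{x,y} P(x,y) log₂ P(x,y). Per-cell terms -P(x,y)·log₂P(x,y):
  X=0: 0.53003, 0.20133
  X=1: 0.52894, 0.19828
  X=2: 0.27797, 0.06644
  X=3: 0.37344, 0.09545
Sum of the 8 terms: H(X,Y) = 2.2719 bits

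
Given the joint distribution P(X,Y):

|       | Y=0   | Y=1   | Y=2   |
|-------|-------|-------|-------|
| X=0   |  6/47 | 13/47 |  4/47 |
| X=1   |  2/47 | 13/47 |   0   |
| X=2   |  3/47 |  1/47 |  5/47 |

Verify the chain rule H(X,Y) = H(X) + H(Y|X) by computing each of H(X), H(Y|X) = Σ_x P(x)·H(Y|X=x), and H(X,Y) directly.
H(X) = 1.4870 bits, H(Y|X) = 1.1296 bits, H(X,Y) = 2.6166 bits

Marginal of X (row sums):
  P(X=0) = 6/47 + 13/47 + 4/47 = 23/47
  P(X=1) = 2/47 + 13/47 + 0 = 15/47
  P(X=2) = 3/47 + 1/47 + 5/47 = 9/47
H(X) = -[(23/47)·log₂(23/47) + (15/47)·log₂(15/47) + (9/47)·log₂(9/47)]
  = 0.504545 + 0.525861 + 0.456638 = 1.4870 bits

H(Y|X) = Σ_x P(x)·H(Y|X=x):
  X=0: P(X=0) = 23/47, P(Y|X=0) = (6/23, 13/23, 4/23) → H(Y|X=0) = 1.409845
  X=1: P(X=1) = 15/47, P(Y|X=1) = (2/15, 13/15, 0) → H(Y|X=1) = 0.566510
  X=2: P(X=2) = 9/47, P(Y|X=2) = (1/3, 1/9, 5/9) → H(Y|X=2) = 1.351644
H(Y|X) = (23/47)·1.409845 + (15/47)·0.566510 + (9/47)·1.351644 = 1.1296 bits

H(X,Y) = -Σ_{x,y} P(x,y) log₂ P(x,y). Per-cell terms -P(x,y)·log₂P(x,y):
  X=0: 0.379101, 0.512850, 0.302518
  X=1: 0.193812, 0.512850, 0.000000
  X=2: 0.253380, 0.118183, 0.343900
  (cells with P = 0 contribute 0)
Sum of the 9 terms: H(X,Y) = 2.6166 bits

Chain rule check:
  H(X) + H(Y|X) = 1.4870 + 1.1296 = 2.6166 bits
  H(X,Y) = 2.6166 bits
✓ Chain rule verified.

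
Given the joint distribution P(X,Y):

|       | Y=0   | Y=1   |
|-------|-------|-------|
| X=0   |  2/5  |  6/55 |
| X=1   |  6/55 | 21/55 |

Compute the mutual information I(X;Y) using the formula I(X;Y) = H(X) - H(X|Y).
0.2430 bits

I(X;Y) = H(X) - H(X|Y)

Marginal of X (row sums):
  P(X=0) = 2/5 + 6/55 = 28/55
  P(X=1) = 6/55 + 21/55 = 27/55
H(X) = -[(28/55)·log₂(28/55) + (27/55)·log₂(27/55)]
  = 0.49586 + 0.50390 = 0.99976 bits

Marginal of Y (column sums):
  P(Y=0) = 2/5 + 6/55 = 28/55
  P(Y=1) = 6/55 + 21/55 = 27/55
H(X|Y) = Σ_y P(y)·H(X|Y=y):
  Y=0: P(Y=0) = 28/55, P(X|Y=0) = (11/14, 3/14) → H(X|Y=0) = 0.74960
  Y=1: P(Y=1) = 27/55, P(X|Y=1) = (2/9, 7/9) → H(X|Y=1) = 0.76420
H(X|Y) = (28/55)·0.74960 + (27/55)·0.76420 = 0.75677 bits

I(X;Y) = H(X) - H(X|Y) = 0.99976 - 0.75677 = 0.2430 bits

Cross-check via I(X;Y) = H(X) + H(Y) - H(X,Y): computing H(Y) from the column sums and H(X,Y) from the 4 cells in the same way gives H(Y) = 0.99976 bits and H(X,Y) = 1.75653 bits, so
I(X;Y) = 0.99976 + 0.99976 - 1.75653 = 0.2430 bits ✓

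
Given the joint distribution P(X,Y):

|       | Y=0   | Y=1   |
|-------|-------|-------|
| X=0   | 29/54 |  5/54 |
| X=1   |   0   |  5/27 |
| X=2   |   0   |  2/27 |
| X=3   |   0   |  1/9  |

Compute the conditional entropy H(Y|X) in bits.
0.3793 bits

H(Y|X) = H(X,Y) - H(X)

H(X,Y) = -Σ_{x,y} P(x,y) log₂ P(x,y). Per-cell terms -P(x,y)·log₂P(x,y):
  X=0: 0.48167, 0.31787
  X=1: 0.00000, 0.45055
  X=2: 0.00000, 0.27814
  X=3: 0.00000, 0.35221
  (cells with P = 0 contribute 0)
Sum of the 8 terms: H(X,Y) = 1.8804 bits

Marginal of X (row sums):
  P(X=0) = 29/54 + 5/54 = 17/27
  P(X=1) = 0 + 5/27 = 5/27
  P(X=2) = 0 + 2/27 = 2/27
  P(X=3) = 0 + 1/9 = 1/9
H(X) = -[(17/27)·log₂(17/27) + (5/27)·log₂(5/27) + (2/27)·log₂(2/27) + (1/9)·log₂(1/9)]
  = 0.42023 + 0.45055 + 0.27814 + 0.35221 = 1.5011 bits

H(Y|X) = H(X,Y) - H(X) = 1.8804 - 1.5011 = 0.3793 bits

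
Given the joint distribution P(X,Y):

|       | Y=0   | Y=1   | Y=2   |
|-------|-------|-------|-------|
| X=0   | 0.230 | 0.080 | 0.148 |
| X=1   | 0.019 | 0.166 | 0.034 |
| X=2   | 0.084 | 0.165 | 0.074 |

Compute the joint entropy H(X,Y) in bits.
2.8987 bits

H(X,Y) = -Σ_{x,y} P(x,y) log₂ P(x,y). Per-cell terms -P(x,y)·log₂P(x,y):
  X=0: 0.48767, 0.29151, 0.40794
  X=1: 0.10864, 0.43006, 0.16586
  X=2: 0.30017, 0.42891, 0.27797
Sum of the 9 terms: H(X,Y) = 2.8987 bits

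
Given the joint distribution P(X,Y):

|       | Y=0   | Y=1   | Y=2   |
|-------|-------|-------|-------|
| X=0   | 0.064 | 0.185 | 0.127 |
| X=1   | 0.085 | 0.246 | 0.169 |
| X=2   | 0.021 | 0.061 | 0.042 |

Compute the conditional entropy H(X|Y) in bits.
1.4040 bits

H(X|Y) = H(X,Y) - H(Y)

H(X,Y) = -Σ_{x,y} P(x,y) log₂ P(x,y). Per-cell terms -P(x,y)·log₂P(x,y):
  X=0: 0.25381, 0.45036, 0.37809
  X=1: 0.30229, 0.49772, 0.43347
  X=2: 0.11704, 0.24614, 0.19209
Sum of the 9 terms: H(X,Y) = 2.8710 bits

Marginal of Y (column sums):
  P(Y=0) = 0.064 + 0.085 + 0.021 = 0.170
  P(Y=1) = 0.185 + 0.246 + 0.061 = 0.492
  P(Y=2) = 0.127 + 0.169 + 0.042 = 0.338
H(Y) = -[0.170·log₂(0.170) + 0.492·log₂(0.492) + 0.338·log₂(0.338)]
  = 0.43459 + 0.50345 + 0.52894 = 1.4670 bits

H(X|Y) = H(X,Y) - H(Y) = 2.8710 - 1.4670 = 1.4040 bits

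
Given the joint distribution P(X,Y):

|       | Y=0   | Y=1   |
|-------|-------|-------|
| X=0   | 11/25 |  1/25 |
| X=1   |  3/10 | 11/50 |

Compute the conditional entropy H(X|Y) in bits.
0.8818 bits

H(X|Y) = H(X,Y) - H(Y)

H(X,Y) = -Σ_{x,y} P(x,y) log₂ P(x,y). Per-cell terms -P(x,y)·log₂P(x,y):
  X=0: 0.52115, 0.18575
  X=1: 0.52109, 0.48057
Sum of the 4 terms: H(X,Y) = 1.70856 bits

Marginal of Y (column sums):
  P(Y=0) = 11/25 + 3/10 = 37/50
  P(Y=1) = 1/25 + 11/50 = 13/50
H(Y) = -[(37/50)·log₂(37/50) + (13/50)·log₂(13/50)]
  = 0.32146 + 0.50529 = 0.82675 bits

H(X|Y) = H(X,Y) - H(Y) = 1.70856 - 0.82675 = 0.8818 bits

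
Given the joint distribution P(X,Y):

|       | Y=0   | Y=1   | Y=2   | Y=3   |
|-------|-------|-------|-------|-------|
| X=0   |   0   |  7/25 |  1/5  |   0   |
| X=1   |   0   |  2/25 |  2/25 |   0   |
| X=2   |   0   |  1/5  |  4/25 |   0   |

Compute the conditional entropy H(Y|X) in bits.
0.9871 bits

H(Y|X) = H(X,Y) - H(X)

H(X,Y) = -Σ_{x,y} P(x,y) log₂ P(x,y). Per-cell terms -P(x,y)·log₂P(x,y):
  X=0: 0.0000, 0.5142, 0.4644, 0.0000
  X=1: 0.0000, 0.2915, 0.2915, 0.0000
  X=2: 0.0000, 0.4644, 0.4230, 0.0000
  (cells with P = 0 contribute 0)
Sum of the 12 terms: H(X,Y) = 2.4490 bits

Marginal of X (row sums):
  P(X=0) = 0 + 7/25 + 1/5 + 0 = 12/25
  P(X=1) = 0 + 2/25 + 2/25 + 0 = 4/25
  P(X=2) = 0 + 1/5 + 4/25 + 0 = 9/25
H(X) = -[(12/25)·log₂(12/25) + (4/25)·log₂(4/25) + (9/25)·log₂(9/25)]
  = 0.5083 + 0.4230 + 0.5306 = 1.4619 bits

H(Y|X) = H(X,Y) - H(X) = 2.4490 - 1.4619 = 0.9871 bits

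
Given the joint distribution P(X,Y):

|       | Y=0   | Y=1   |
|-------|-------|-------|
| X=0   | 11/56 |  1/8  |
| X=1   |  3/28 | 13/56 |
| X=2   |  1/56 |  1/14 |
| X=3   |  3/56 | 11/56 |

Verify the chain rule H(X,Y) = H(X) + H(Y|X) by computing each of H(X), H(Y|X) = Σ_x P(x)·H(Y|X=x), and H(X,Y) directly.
H(X) = 1.8666 bits, H(Y|X) = 0.8670 bits, H(X,Y) = 2.7336 bits

Marginal of X (row sums):
  P(X=0) = 11/56 + 1/8 = 9/28
  P(X=1) = 3/28 + 13/56 = 19/56
  P(X=2) = 1/56 + 1/14 = 5/56
  P(X=3) = 3/56 + 11/56 = 1/4
H(X) = -[(9/28)·log₂(9/28) + (19/56)·log₂(19/56) + (5/56)·log₂(5/56) + (1/4)·log₂(1/4)]
  = 0.52632 + 0.52909 + 0.31120 + 0.50000 = 1.8666 bits

H(Y|X) = Σ_x P(x)·H(Y|X=x):
  X=0: P(X=0) = 9/28, P(Y|X=0) = (11/18, 7/18) → H(Y|X=0) = 0.96408
  X=1: P(X=1) = 19/56, P(Y|X=1) = (6/19, 13/19) → H(Y|X=1) = 0.89974
  X=2: P(X=2) = 5/56, P(Y|X=2) = (1/5, 4/5) → H(Y|X=2) = 0.72193
  X=3: P(X=3) = 1/4, P(Y|X=3) = (3/14, 11/14) → H(Y|X=3) = 0.74960
H(Y|X) = (9/28)·0.96408 + (19/56)·0.89974 + (5/56)·0.72193 + (1/4)·0.74960 = 0.8670 bits

H(X,Y) = -Σ_{x,y} P(x,y) log₂ P(x,y). Per-cell terms -P(x,y)·log₂P(x,y):
  X=0: 0.46120, 0.37500
  X=1: 0.34526, 0.48911
  X=2: 0.10370, 0.27195
  X=3: 0.22620, 0.46120
Sum of the 8 terms: H(X,Y) = 2.7336 bits

Chain rule check:
  H(X) + H(Y|X) = 1.8666 + 0.8670 = 2.7336 bits
  H(X,Y) = 2.7336 bits
✓ Chain rule verified.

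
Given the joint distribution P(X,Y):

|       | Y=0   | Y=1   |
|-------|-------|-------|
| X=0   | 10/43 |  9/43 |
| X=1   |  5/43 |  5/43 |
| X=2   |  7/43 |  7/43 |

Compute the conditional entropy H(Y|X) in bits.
0.9991 bits

H(Y|X) = H(X,Y) - H(X)

H(X,Y) = -Σ_{x,y} P(x,y) log₂ P(x,y). Per-cell terms -P(x,y)·log₂P(x,y):
  X=0: 0.48938, 0.47226
  X=1: 0.36097, 0.36097
  X=2: 0.42633, 0.42633
Sum of the 6 terms: H(X,Y) = 2.5362 bits

Marginal of X (row sums):
  P(X=0) = 10/43 + 9/43 = 19/43
  P(X=1) = 5/43 + 5/43 = 10/43
  P(X=2) = 7/43 + 7/43 = 14/43
H(X) = -[(19/43)·log₂(19/43) + (10/43)·log₂(10/43) + (14/43)·log₂(14/43)]
  = 0.52066 + 0.48938 + 0.52709 = 1.5371 bits

H(Y|X) = H(X,Y) - H(X) = 2.5362 - 1.5371 = 0.9991 bits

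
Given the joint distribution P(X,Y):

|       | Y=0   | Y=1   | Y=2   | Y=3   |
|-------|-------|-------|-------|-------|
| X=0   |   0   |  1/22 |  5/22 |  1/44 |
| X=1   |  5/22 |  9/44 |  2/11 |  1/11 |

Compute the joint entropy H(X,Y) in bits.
2.5283 bits

H(X,Y) = -Σ_{x,y} P(x,y) log₂ P(x,y). Per-cell terms -P(x,y)·log₂P(x,y):
  X=0: 0.000000, 0.202701, 0.485796, 0.124078
  X=1: 0.485796, 0.468308, 0.447169, 0.314494
  (cells with P = 0 contribute 0)
Sum of the 8 terms: H(X,Y) = 2.5283 bits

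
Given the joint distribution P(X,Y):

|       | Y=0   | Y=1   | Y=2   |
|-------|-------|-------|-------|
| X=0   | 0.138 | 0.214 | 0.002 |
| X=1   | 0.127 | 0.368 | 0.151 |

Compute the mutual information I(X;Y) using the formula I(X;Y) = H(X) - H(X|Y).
0.1053 bits

I(X;Y) = H(X) - H(X|Y)

Marginal of X (row sums):
  P(X=0) = 0.138 + 0.214 + 0.002 = 0.354
  P(X=1) = 0.127 + 0.368 + 0.151 = 0.646
H(X) = -[0.354·log₂(0.354) + 0.646·log₂(0.646)]
  = 0.5304 + 0.4072 = 0.9376 bits

Marginal of Y (column sums):
  P(Y=0) = 0.138 + 0.127 = 0.265
  P(Y=1) = 0.214 + 0.368 = 0.582
  P(Y=2) = 0.002 + 0.151 = 0.153
H(X|Y) = Σ_y P(y)·H(X|Y=y):
  Y=0: P(Y=0) = 0.265, P(X|Y=0) = (138/265, 127/265) → H(X|Y=0) = 0.9988
  Y=1: P(Y=1) = 0.582, P(X|Y=1) = (107/291, 184/291) → H(X|Y=1) = 0.9489
  Y=2: P(Y=2) = 0.153, P(X|Y=2) = (2/153, 151/153) → H(X|Y=2) = 0.1005
H(X|Y) = 0.265·0.9988 + 0.582·0.9489 + 0.153·0.1005 = 0.8323 bits

I(X;Y) = H(X) - H(X|Y) = 0.9376 - 0.8323 = 0.1053 bits

Cross-check via I(X;Y) = H(X) + H(Y) - H(X,Y): computing H(Y) from the column sums and H(X,Y) from the 6 cells in the same way gives H(Y) = 1.3766 bits and H(X,Y) = 2.2089 bits, so
I(X;Y) = 0.9376 + 1.3766 - 2.2089 = 0.1053 bits ✓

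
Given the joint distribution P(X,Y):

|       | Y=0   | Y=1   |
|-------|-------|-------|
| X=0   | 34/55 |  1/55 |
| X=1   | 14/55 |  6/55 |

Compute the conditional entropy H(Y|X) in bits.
0.4396 bits

H(Y|X) = H(X,Y) - H(X)

H(X,Y) = -Σ_{x,y} P(x,y) log₂ P(x,y). Per-cell terms -P(x,y)·log₂P(x,y):
  X=0: 0.42895, 0.10512
  X=1: 0.50247, 0.34870
Sum of the 4 terms: H(X,Y) = 1.38524 bits

Marginal of X (row sums):
  P(X=0) = 34/55 + 1/55 = 7/11
  P(X=1) = 14/55 + 6/55 = 4/11
H(X) = -[(7/11)·log₂(7/11) + (4/11)·log₂(4/11)]
  = 0.41496 + 0.53070 = 0.94566 bits

H(Y|X) = H(X,Y) - H(X) = 1.38524 - 0.94566 = 0.4396 bits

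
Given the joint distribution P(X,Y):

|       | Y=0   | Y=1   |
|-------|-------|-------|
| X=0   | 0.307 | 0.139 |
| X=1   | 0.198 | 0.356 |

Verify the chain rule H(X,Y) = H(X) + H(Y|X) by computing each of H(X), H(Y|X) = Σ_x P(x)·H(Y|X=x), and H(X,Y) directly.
H(X) = 0.9916 bits, H(Y|X) = 0.9202 bits, H(X,Y) = 1.9118 bits

Marginal of X (row sums):
  P(X=0) = 0.307 + 0.139 = 0.446
  P(X=1) = 0.198 + 0.356 = 0.554
H(X) = -[0.446·log₂(0.446) + 0.554·log₂(0.554)]
  = 0.51954 + 0.47203 = 0.9916 bits

H(Y|X) = Σ_x P(x)·H(Y|X=x):
  X=0: P(X=0) = 0.446, P(Y|X=0) = (307/446, 139/446) → H(Y|X=0) = 0.89508
  X=1: P(X=1) = 0.554, P(Y|X=1) = (99/277, 178/277) → H(Y|X=1) = 0.94050
H(Y|X) = 0.446·0.89508 + 0.554·0.94050 = 0.9202 bits

H(X,Y) = -Σ_{x,y} P(x,y) log₂ P(x,y). Per-cell terms -P(x,y)·log₂P(x,y):
  X=0: 0.52303, 0.39571
  X=1: 0.46261, 0.53046
Sum of the 4 terms: H(X,Y) = 1.9118 bits

Chain rule check:
  H(X) + H(Y|X) = 0.9916 + 0.9202 = 1.9118 bits
  H(X,Y) = 1.9118 bits
✓ Chain rule verified.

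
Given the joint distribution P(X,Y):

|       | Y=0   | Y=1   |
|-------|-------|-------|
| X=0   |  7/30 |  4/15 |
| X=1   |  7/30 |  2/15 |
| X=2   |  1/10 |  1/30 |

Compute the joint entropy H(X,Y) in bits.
2.3716 bits

H(X,Y) = -Σ_{x,y} P(x,y) log₂ P(x,y). Per-cell terms -P(x,y)·log₂P(x,y):
  X=0: 0.48989, 0.50850
  X=1: 0.48989, 0.38759
  X=2: 0.33219, 0.16356
Sum of the 6 terms: H(X,Y) = 2.3716 bits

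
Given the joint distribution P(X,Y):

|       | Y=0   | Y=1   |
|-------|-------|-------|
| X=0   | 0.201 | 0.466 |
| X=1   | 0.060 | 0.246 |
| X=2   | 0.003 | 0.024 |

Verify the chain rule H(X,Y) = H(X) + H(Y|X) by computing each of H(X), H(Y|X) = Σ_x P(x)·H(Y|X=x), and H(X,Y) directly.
H(X) = 1.0532 bits, H(Y|X) = 0.8210 bits, H(X,Y) = 1.8741 bits

Marginal of X (row sums):
  P(X=0) = 0.201 + 0.466 = 0.667
  P(X=1) = 0.060 + 0.246 = 0.306
  P(X=2) = 0.003 + 0.024 = 0.027
H(X) = -[0.667·log₂(0.667) + 0.306·log₂(0.306) + 0.027·log₂(0.027)]
  = 0.389689 + 0.522769 + 0.140694 = 1.0532 bits

H(Y|X) = Σ_x P(x)·H(Y|X=x):
  X=0: P(X=0) = 0.667, P(Y|X=0) = (201/667, 466/667) → H(Y|X=0) = 0.882934
  X=1: P(X=1) = 0.306, P(Y|X=1) = (10/51, 41/51) → H(Y|X=1) = 0.714015
  X=2: P(X=2) = 0.027, P(Y|X=2) = (1/9, 8/9) → H(Y|X=2) = 0.503258
H(Y|X) = 0.667·0.882934 + 0.306·0.714015 + 0.027·0.503258 = 0.8210 bits

H(X,Y) = -Σ_{x,y} P(x,y) log₂ P(x,y). Per-cell terms -P(x,y)·log₂P(x,y):
  X=0: 0.465261, 0.513345
  X=1: 0.243534, 0.497724
  X=2: 0.025142, 0.129140
Sum of the 6 terms: H(X,Y) = 1.8741 bits

Chain rule check:
  H(X) + H(Y|X) = 1.0532 + 0.8210 = 1.8742 bits
  H(X,Y) = 1.8741 bits
✓ Chain rule verified (Δ = 0.0001 is 4-dp rounding noise: each of the three values was rounded independently).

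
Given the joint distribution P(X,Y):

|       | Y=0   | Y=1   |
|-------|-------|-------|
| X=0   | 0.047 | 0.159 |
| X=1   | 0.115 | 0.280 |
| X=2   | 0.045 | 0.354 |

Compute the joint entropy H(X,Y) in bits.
2.2339 bits

H(X,Y) = -Σ_{x,y} P(x,y) log₂ P(x,y). Per-cell terms -P(x,y)·log₂P(x,y):
  X=0: 0.20733, 0.42181
  X=1: 0.35883, 0.51422
  X=2: 0.20133, 0.53036
Sum of the 6 terms: H(X,Y) = 2.2339 bits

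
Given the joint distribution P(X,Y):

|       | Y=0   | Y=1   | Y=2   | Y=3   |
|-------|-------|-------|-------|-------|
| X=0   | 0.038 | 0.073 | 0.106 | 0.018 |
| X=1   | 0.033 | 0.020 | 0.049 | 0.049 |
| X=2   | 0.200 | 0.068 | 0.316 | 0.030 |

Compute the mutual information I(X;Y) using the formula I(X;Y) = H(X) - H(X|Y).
0.0984 bits

I(X;Y) = H(X) - H(X|Y)

Marginal of X (row sums):
  P(X=0) = 0.038 + 0.073 + 0.106 + 0.018 = 0.235
  P(X=1) = 0.033 + 0.020 + 0.049 + 0.049 = 0.151
  P(X=2) = 0.200 + 0.068 + 0.316 + 0.030 = 0.614
H(X) = -[0.235·log₂(0.235) + 0.151·log₂(0.151) + 0.614·log₂(0.614)]
  = 0.49098 + 0.41183 + 0.43207 = 1.33488 bits

Marginal of Y (column sums):
  P(Y=0) = 0.038 + 0.033 + 0.200 = 0.271
  P(Y=1) = 0.073 + 0.020 + 0.068 = 0.161
  P(Y=2) = 0.106 + 0.049 + 0.316 = 0.471
  P(Y=3) = 0.018 + 0.049 + 0.030 = 0.097
H(X|Y) = Σ_y P(y)·H(X|Y=y):
  Y=0: P(Y=0) = 0.271, P(X|Y=0) = (38/271, 33/271, 200/271) → H(X|Y=0) = 1.09079
  Y=1: P(Y=1) = 0.161, P(X|Y=1) = (73/161, 20/161, 68/161) → H(X|Y=1) = 1.41636
  Y=2: P(Y=2) = 0.471, P(X|Y=2) = (106/471, 49/471, 316/471) → H(X|Y=2) = 1.21021
  Y=3: P(Y=3) = 0.097, P(X|Y=3) = (18/97, 49/97, 30/97) → H(X|Y=3) = 1.47222
H(X|Y) = 0.271·1.09079 + 0.161·1.41636 + 0.471·1.21021 + 0.097·1.47222 = 1.23645 bits

I(X;Y) = H(X) - H(X|Y) = 1.33488 - 1.23645 = 0.0984 bits

Cross-check via I(X;Y) = H(X) + H(Y) - H(X,Y): computing H(Y) from the column sums and H(X,Y) from the 12 cells in the same way gives H(Y) = 1.77277 bits and H(X,Y) = 3.00922 bits, so
I(X;Y) = 1.33488 + 1.77277 - 3.00922 = 0.0984 bits ✓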